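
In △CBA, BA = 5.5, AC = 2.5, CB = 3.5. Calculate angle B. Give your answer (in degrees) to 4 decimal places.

By the law of cosines, cos B = (CB² + BA² − AC²) / (2·CB·BA) ≈ 0.94156, so ∠B ≈ 19.69°.

∠B ≈ 19.6851°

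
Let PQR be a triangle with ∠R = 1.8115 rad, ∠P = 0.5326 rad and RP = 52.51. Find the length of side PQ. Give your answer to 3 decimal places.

71.263

The third angle is ∠Q = π − ∠R − ∠P = 0.7975 rad.
Law of sines: PQ = RP·sin R/sin Q ≈ 71.263.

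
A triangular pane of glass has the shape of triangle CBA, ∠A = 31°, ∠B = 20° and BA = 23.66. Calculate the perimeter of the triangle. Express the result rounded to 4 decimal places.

49.7529

The third angle is ∠C = 180° − ∠B − ∠A = 129.00°.
Law of sines: AC = BA·sin B/sin C ≈ 10.413.
Law of sines: CB = BA·sin A/sin C ≈ 15.68.
Semiperimeter s = (23.66+10.413+15.68)/2 = 24.876.
Perimeter = 23.66 + 10.413 + 15.68 = 49.753.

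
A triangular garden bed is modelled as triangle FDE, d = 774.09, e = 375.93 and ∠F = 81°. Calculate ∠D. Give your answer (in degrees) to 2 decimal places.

∠D ≈ 71.57°

By the law of cosines, f² = d² + e² − 2·d·e·cos F = 6.4949e+05, so f ≈ 805.91.
Law of cosines again: cos D = (e² + f² − d²)/(2·e·f) ≈ 0.31621, so ∠D ≈ 71.57°.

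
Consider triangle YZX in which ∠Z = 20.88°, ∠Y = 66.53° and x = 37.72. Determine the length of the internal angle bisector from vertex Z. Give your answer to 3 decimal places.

35.514

The third angle is ∠X = 180° − ∠Y − ∠Z = 92.59°.
Law of sines: y = x·sin Y/sin X ≈ 34.635.
Law of sines: z = x·sin Z/sin X ≈ 13.458.
The bisector from Z has length 2·x·y·cos(∠Z/2)/(x+y) ≈ 35.514.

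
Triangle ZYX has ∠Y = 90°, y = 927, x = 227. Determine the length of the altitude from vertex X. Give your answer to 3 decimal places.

898.777

Law of sines: sin X = x·sin Y/y ≈ 0.24488.
Since y ≥ x, only the acute value applies: ∠X ≈ 14.17°.
Then ∠Z = 180° − ∠Y − ∠X ≈ 75.83°.
Law of sines gives z = y·sin Z/sin Y ≈ 898.78.
Area = ½·y·x·sin Z ≈ 1.0201e+05.
The altitude from X has length 2·area/x ≈ 898.78.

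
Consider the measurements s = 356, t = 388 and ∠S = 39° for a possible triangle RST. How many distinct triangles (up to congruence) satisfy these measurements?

2

t·sin S = 388·sin(39°) ≈ 244.2.
Since t sin S < s < t (244.2 < 356 < 388), two triangles exist.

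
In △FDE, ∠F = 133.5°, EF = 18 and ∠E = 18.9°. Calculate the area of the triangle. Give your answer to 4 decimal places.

area ≈ 82.1586

The third angle is ∠D = 180° − ∠E − ∠F = 27.60°.
Law of sines: DE = EF·sin F/sin D ≈ 28.182.
Law of sines: FD = EF·sin E/sin D ≈ 12.585.
Area = ½·EF·DE·sin E ≈ 82.159.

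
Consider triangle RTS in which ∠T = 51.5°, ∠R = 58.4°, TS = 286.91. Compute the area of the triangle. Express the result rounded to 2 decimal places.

area ≈ 35560.37

The third angle is ∠S = 180° − ∠R − ∠T = 70.10°.
Law of sines: SR = TS·sin T/sin R ≈ 263.63.
Law of sines: RT = TS·sin S/sin R ≈ 316.74.
Area = ½·TS·SR·sin S ≈ 35560.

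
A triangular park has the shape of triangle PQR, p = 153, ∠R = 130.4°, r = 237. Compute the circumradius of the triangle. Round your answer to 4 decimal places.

Law of sines: sin P = p·sin R/r ≈ 0.49163.
Since r ≥ p, only the acute value applies: ∠P ≈ 29.45°.
Then ∠Q = 180° − ∠R − ∠P ≈ 20.15°.
Law of sines gives q = r·sin Q/sin R ≈ 107.22.
Circumradius = r/(2 sin R) ≈ 155.61.

155.6061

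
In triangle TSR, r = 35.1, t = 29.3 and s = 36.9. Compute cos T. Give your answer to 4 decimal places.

By the law of cosines, cos T = (s² + r² − t²) / (2·s·r) ≈ 0.66984, so ∠T ≈ 0.8368 rad.

cos T ≈ 0.6698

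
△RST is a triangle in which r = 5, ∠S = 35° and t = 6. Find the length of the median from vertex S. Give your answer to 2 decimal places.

By the law of cosines, s² = t² + r² − 2·t·r·cos S = 11.851, so s ≈ 3.4425.
Median from S: ½√(2·t² + 2·r² − s²) ≈ 5.2476.

5.25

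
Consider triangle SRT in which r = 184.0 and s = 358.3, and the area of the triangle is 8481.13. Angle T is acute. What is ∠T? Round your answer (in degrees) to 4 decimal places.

∠T ≈ 14.9092°

From area = ½·s·r·sin T, we get sin T = 2·area/(s·r) ≈ 0.25729.
Taking the acute solution, ∠T ≈ 14.91°.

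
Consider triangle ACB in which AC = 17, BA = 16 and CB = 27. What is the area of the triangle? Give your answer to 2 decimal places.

Semiperimeter s = (27 + 16 + 17)/2 = 30.
Heron's formula: area = √(30·3·14·13) ≈ 127.98.

area ≈ 127.98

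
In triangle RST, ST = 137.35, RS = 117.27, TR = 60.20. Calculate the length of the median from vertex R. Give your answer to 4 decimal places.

m_R ≈ 63.0229

Median from R: ½√(2·TR² + 2·RS² − ST²) ≈ 63.023.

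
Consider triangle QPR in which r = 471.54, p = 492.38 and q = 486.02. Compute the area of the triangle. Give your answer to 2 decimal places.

101050.41

Semiperimeter s = (486.02 + 492.38 + 471.54)/2 = 724.97.
Heron's formula: area = √(724.97·238.95·232.59·253.43) ≈ 1.0105e+05.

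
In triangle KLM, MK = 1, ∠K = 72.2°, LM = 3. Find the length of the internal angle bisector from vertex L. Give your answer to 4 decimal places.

3.0335

Law of sines: sin L = MK·sin K/LM ≈ 0.31738.
Since LM ≥ MK, only the acute value applies: ∠L ≈ 18.50°.
Then ∠M = 180° − ∠K − ∠L ≈ 89.30°.
Law of sines gives KL = LM·sin M/sin K ≈ 3.1506.
The bisector from L has length 2·KL·LM·cos(∠L/2)/(KL+LM) ≈ 3.0335.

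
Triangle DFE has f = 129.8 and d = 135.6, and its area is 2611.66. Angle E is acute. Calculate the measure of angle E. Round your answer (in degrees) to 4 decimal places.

∠E ≈ 17.2634°

From area = ½·d·f·sin E, we get sin E = 2·area/(d·f) ≈ 0.29676.
Taking the acute solution, ∠E ≈ 17.26°.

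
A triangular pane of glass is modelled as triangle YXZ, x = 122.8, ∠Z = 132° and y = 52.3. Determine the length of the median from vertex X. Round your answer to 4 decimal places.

By the law of cosines, z² = y² + x² − 2·y·x·cos Z = 26410, so z ≈ 162.51.
Median from X: ½√(2·z² + 2·y² − x²) ≈ 103.94.

m_X ≈ 103.9360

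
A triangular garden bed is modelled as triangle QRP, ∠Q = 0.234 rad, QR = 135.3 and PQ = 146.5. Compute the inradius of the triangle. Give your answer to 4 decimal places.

By the law of cosines, RP² = PQ² + QR² − 2·PQ·QR·cos Q = 1205.8, so RP ≈ 34.725.
Area = ½·PQ·QR·sin Q ≈ 2298.
Semiperimeter s = (34.725+146.5+135.3)/2 = 158.26.
Inradius = area/s = 2298/158.26 ≈ 14.52.

14.5202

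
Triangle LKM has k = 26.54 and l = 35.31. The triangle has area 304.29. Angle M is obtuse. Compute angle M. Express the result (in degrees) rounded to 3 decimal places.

∠M ≈ 139.503°

From area = ½·l·k·sin M, we get sin M = 2·area/(l·k) ≈ 0.64941.
Taking the obtuse solution, ∠M ≈ 139.50°.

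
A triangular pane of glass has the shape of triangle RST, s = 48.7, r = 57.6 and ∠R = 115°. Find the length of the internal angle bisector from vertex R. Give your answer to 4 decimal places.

13.2003

Law of sines: sin S = s·sin R/r ≈ 0.76627.
Since r ≥ s, only the acute value applies: ∠S ≈ 50.02°.
Then ∠T = 180° − ∠R − ∠S ≈ 14.98°.
Law of sines gives t = r·sin T/sin R ≈ 16.428.
The bisector from R has length 2·s·t·cos(∠R/2)/(s+t) ≈ 13.2.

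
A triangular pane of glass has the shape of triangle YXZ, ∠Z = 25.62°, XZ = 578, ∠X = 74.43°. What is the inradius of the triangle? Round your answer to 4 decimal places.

The third angle is ∠Y = 180° − ∠X − ∠Z = 79.95°.
Law of sines: ZY = XZ·sin X/sin Y ≈ 565.47.
Law of sines: YX = XZ·sin Z/sin Y ≈ 253.82.
Area = ½·XZ·ZY·sin Z ≈ 70663.
Semiperimeter s = (578+565.47+253.82)/2 = 698.64.
Inradius = area/s = 70663/698.64 ≈ 101.14.

r ≈ 101.1427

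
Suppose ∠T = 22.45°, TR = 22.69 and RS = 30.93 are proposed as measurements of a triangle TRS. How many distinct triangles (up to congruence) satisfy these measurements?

1

TR·sin T = 22.69·sin(22.45°) ≈ 8.665.
Since RS ≥ TR, exactly one triangle exists.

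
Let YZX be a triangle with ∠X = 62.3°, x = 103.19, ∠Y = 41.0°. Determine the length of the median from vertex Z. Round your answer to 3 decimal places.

m_Z ≈ 70.931

The third angle is ∠Z = 180° − ∠X − ∠Y = 76.70°.
Law of sines: y = x·sin Y/sin X ≈ 76.462.
Law of sines: z = x·sin Z/sin X ≈ 113.42.
Median from Z: ½√(2·x² + 2·y² − z²) ≈ 70.931.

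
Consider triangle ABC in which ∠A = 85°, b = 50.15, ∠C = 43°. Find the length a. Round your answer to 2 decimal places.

The third angle is ∠B = 180° − ∠C − ∠A = 52.00°.
Law of sines: a = b·sin A/sin B ≈ 63.399.

63.40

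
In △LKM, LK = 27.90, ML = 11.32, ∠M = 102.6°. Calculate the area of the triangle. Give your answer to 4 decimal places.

127.8748

Law of sines: sin K = ML·sin M/LK ≈ 0.39596.
Since LK ≥ ML, only the acute value applies: ∠K ≈ 23.33°.
Then ∠L = 180° − ∠M − ∠K ≈ 54.07°.
Law of sines gives KM = LK·sin L/sin M ≈ 23.15.
Area = ½·LK·ML·sin L ≈ 127.87.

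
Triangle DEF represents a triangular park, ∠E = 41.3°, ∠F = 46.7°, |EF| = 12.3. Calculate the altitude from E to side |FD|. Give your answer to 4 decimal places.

h_E ≈ 8.9516

The third angle is ∠D = 180° − ∠E − ∠F = 92.00°.
Law of sines: |FD| = |EF|·sin E/sin D ≈ 8.123.
Law of sines: |DE| = |EF|·sin F/sin D ≈ 8.9571.
Area = ½·|EF|·|FD|·sin F ≈ 36.357.
The altitude from E has length 2·area/|FD| ≈ 8.9516.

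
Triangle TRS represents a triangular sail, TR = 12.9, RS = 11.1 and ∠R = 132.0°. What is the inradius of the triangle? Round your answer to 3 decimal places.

r ≈ 2.316

By the law of cosines, ST² = TR² + RS² − 2·TR·RS·cos R = 481.25, so ST ≈ 21.937.
Area = ½·TR·RS·sin R ≈ 53.205.
Semiperimeter s = (11.1+21.937+12.9)/2 = 22.969.
Inradius = area/s = 53.205/22.969 ≈ 2.3164.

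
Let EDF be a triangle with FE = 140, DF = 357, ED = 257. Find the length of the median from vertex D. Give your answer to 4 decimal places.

Median from D: ½√(2·ED² + 2·DF² − FE²) ≈ 303.07.

m_D ≈ 303.0660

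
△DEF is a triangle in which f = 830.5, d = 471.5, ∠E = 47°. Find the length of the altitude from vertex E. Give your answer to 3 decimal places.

By the law of cosines, e² = f² + d² − 2·f·d·cos E = 3.7793e+05, so e ≈ 614.76.
Area = ½·f·d·sin E ≈ 1.4319e+05.
The altitude from E has length 2·area/e ≈ 465.85.

h_E ≈ 465.848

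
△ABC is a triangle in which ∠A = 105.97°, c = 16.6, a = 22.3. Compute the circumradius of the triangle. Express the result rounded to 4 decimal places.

11.5976

Law of sines: sin C = c·sin A/a ≈ 0.71567.
Since a ≥ c, only the acute value applies: ∠C ≈ 45.70°.
Then ∠B = 180° − ∠A − ∠C ≈ 28.33°.
Law of sines gives b = a·sin B/sin A ≈ 11.008.
Circumradius = a/(2 sin A) ≈ 11.598.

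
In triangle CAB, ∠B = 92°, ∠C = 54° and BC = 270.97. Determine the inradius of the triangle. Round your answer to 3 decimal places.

The third angle is ∠A = 180° − ∠B − ∠C = 34.00°.
Law of sines: AB = BC·sin C/sin A ≈ 392.03.
Law of sines: CA = BC·sin B/sin A ≈ 484.28.
Area = ½·BC·AB·sin B ≈ 53082.
Semiperimeter s = (392.03+270.97+484.28)/2 = 573.64.
Inradius = area/s = 53082/573.64 ≈ 92.535.

r ≈ 92.535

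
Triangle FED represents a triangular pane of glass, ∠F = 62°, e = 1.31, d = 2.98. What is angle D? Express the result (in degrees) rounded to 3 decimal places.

By the law of cosines, f² = e² + d² − 2·e·d·cos F = 6.9311, so f ≈ 2.6327.
Law of cosines again: cos D = (f² + e² − d²)/(2·f·e) ≈ -0.03382, so ∠D ≈ 91.94°.

∠D ≈ 91.938°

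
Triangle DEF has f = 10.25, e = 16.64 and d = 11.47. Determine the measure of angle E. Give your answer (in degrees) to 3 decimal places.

∠E ≈ 99.860°

By the law of cosines, cos E = (f² + d² − e²) / (2·f·d) ≈ -0.17125, so ∠E ≈ 99.86°.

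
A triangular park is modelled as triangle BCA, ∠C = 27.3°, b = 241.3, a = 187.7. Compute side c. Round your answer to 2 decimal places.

113.85

By the law of cosines, c² = a² + b² − 2·a·b·cos C = 12962, so c ≈ 113.85.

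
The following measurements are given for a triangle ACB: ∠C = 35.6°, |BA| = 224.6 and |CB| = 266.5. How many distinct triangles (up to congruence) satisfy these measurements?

2

|CB|·sin C = 266.5·sin(35.6°) ≈ 155.1.
Since |CB| sin C < |BA| < |CB| (155.1 < 224.6 < 266.5), two triangles exist.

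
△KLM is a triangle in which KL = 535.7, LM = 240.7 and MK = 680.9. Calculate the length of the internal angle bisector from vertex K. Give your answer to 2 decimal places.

By the law of cosines, cos K = (MK² + KL² − LM²) / (2·MK·KL) ≈ 0.94948, so ∠K ≈ 18.29°.
The bisector from K has length 2·MK·KL·cos(∠K/2)/(MK+KL) ≈ 592.01.

592.01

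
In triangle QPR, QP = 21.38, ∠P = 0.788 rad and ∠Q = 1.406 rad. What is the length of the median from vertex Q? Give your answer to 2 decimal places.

The third angle is ∠R = π − ∠Q − ∠P = 0.948 rad.
Law of sines: PR = QP·sin Q/sin R ≈ 25.973.
Law of sines: RQ = QP·sin P/sin R ≈ 18.666.
Median from Q: ½√(2·RQ² + 2·QP² − PR²) ≈ 15.301.

15.30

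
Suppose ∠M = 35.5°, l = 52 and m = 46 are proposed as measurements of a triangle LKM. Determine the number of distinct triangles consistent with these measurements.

2

l·sin M = 52·sin(35.5°) ≈ 30.2.
Since l sin M < m < l (30.2 < 46 < 52), two triangles exist.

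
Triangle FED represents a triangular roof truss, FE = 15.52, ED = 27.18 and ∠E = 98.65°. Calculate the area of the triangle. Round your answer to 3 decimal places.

area ≈ 208.518

Area = ½·FE·ED·sin E ≈ 208.52.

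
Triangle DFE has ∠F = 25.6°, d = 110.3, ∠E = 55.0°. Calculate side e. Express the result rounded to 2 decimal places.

The third angle is ∠D = 180° − ∠F − ∠E = 99.40°.
Law of sines: e = d·sin E/sin D ≈ 91.582.

91.58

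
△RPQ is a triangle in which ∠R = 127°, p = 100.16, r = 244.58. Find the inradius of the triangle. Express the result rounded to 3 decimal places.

Law of sines: sin P = p·sin R/r ≈ 0.32706.
Since r ≥ p, only the acute value applies: ∠P ≈ 19.09°.
Then ∠Q = 180° − ∠R − ∠P ≈ 33.91°.
Law of sines gives q = r·sin Q/sin R ≈ 170.85.
Area = ½·r·p·sin Q ≈ 6833.3.
Semiperimeter s = (244.58+100.16+170.85)/2 = 257.8.
Inradius = area/s = 6833.3/257.8 ≈ 26.507.

26.507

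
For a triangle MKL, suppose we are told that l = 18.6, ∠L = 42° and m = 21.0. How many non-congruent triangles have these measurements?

2

m·sin L = 21.0·sin(42°) ≈ 14.05.
Since m sin L < l < m (14.05 < 18.6 < 21.0), two triangles exist.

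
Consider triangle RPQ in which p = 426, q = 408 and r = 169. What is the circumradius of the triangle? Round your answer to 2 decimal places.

By the law of cosines, cos R = (p² + q² − r²) / (2·p·q) ≈ 0.91877, so ∠R ≈ 0.4058 rad.
Circumradius = r/(2 sin R) ≈ 214.04.

214.04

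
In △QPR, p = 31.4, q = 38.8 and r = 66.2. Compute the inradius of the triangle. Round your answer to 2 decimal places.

5.63

Semiperimeter s = (38.8 + 31.4 + 66.2)/2 = 68.2.
Heron's formula: area = √(68.2·29.4·36.8·2) ≈ 384.15.
Inradius = area/s = 384.15/68.2 ≈ 5.6327.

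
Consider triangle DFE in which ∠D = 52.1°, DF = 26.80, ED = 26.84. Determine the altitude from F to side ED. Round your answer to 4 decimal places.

h_F ≈ 21.1475

By the law of cosines, FE² = ED² + DF² − 2·ED·DF·cos D = 554.9, so FE ≈ 23.556.
Area = ½·ED·DF·sin D ≈ 283.8.
The altitude from F has length 2·area/ED ≈ 21.147.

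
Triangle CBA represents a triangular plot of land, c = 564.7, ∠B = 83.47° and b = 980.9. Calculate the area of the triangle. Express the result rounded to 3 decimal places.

area ≈ 243723.537

Law of sines: sin C = c·sin B/b ≈ 0.57196.
Since b ≥ c, only the acute value applies: ∠C ≈ 34.89°.
Then ∠A = 180° − ∠B − ∠C ≈ 61.64°.
Law of sines gives a = b·sin A/sin B ≈ 868.83.
Area = ½·b·c·sin A ≈ 2.4372e+05.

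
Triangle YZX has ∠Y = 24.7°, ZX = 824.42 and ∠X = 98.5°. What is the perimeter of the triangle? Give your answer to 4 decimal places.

perimeter ≈ 4426.5456

The third angle is ∠Z = 180° − ∠X − ∠Y = 56.80°.
Law of sines: XY = ZX·sin Z/sin Y ≈ 1650.9.
Law of sines: YZ = ZX·sin X/sin Y ≈ 1951.3.
Semiperimeter s = (824.42+1650.9+1951.3)/2 = 2213.3.
Perimeter = 824.42 + 1650.9 + 1951.3 = 4426.5.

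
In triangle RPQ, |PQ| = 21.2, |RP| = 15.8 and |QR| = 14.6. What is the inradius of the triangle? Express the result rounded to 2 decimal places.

r ≈ 4.47

Semiperimeter s = (21.2 + 14.6 + 15.8)/2 = 25.8.
Heron's formula: area = √(25.8·4.6·11.2·10) ≈ 115.29.
Inradius = area/s = 115.29/25.8 ≈ 4.4687.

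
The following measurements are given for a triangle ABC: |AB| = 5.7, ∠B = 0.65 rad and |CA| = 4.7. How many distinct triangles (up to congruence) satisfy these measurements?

|AB|·sin B = 5.7·sin(0.65 rad) ≈ 3.45.
Since |AB| sin B < |CA| < |AB| (3.45 < 4.7 < 5.7), two triangles exist.

2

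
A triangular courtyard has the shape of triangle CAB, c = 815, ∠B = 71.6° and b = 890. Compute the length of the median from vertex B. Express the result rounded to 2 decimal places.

Law of sines: sin C = c·sin B/b ≈ 0.86891.
Since b ≥ c, only the acute value applies: ∠C ≈ 60.33°.
Then ∠A = 180° − ∠B − ∠C ≈ 48.07°.
Law of sines gives a = b·sin A/sin B ≈ 697.77.
Median from B: ½√(2·c² + 2·a² − b²) ≈ 614.43.

m_B ≈ 614.43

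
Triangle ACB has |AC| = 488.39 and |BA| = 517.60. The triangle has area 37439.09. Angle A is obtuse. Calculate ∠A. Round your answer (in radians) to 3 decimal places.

From area = ½·|BA|·|AC|·sin A, we get sin A = 2·area/(|BA|·|AC|) ≈ 0.29621.
Taking the obtuse solution, ∠A ≈ 2.8409 rad.

2.841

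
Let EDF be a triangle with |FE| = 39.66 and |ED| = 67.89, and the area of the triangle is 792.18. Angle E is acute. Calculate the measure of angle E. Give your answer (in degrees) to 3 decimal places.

From area = ½·|FE|·|ED|·sin E, we get sin E = 2·area/(|FE|·|ED|) ≈ 0.58843.
Taking the acute solution, ∠E ≈ 36.05°.

∠E ≈ 36.046°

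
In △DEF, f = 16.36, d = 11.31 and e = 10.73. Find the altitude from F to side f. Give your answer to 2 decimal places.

Semiperimeter s = (11.31 + 10.73 + 16.36)/2 = 19.2.
Heron's formula: area = √(19.2·7.89·8.47·2.84) ≈ 60.366.
The altitude from F has length 2·area/f ≈ 7.3797.

7.38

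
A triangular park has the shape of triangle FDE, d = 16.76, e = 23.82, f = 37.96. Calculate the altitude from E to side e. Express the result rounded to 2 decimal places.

h_E ≈ 11.23

Semiperimeter s = (37.96 + 16.76 + 23.82)/2 = 39.27.
Heron's formula: area = √(39.27·1.31·22.51·15.45) ≈ 133.76.
The altitude from E has length 2·area/e ≈ 11.231.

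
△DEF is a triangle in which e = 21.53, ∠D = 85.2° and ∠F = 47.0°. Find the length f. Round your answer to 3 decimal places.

21.255

The third angle is ∠E = 180° − ∠F − ∠D = 47.80°.
Law of sines: f = e·sin F/sin E ≈ 21.255.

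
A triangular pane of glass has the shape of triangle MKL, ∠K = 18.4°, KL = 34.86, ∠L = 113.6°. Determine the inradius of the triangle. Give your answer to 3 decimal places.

The third angle is ∠M = 180° − ∠K − ∠L = 48.00°.
Law of sines: LM = KL·sin K/sin M ≈ 14.807.
Law of sines: MK = KL·sin L/sin M ≈ 42.985.
Area = ½·KL·LM·sin L ≈ 236.5.
Semiperimeter s = (34.86+14.807+42.985)/2 = 46.326.
Inradius = area/s = 236.5/46.326 ≈ 5.105.

5.105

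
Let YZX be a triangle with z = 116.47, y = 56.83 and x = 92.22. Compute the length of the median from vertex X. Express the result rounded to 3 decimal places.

m_X ≈ 79.192

Median from X: ½√(2·y² + 2·z² − x²) ≈ 79.192.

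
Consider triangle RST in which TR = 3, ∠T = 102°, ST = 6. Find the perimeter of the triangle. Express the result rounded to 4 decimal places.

16.2446

By the law of cosines, RS² = ST² + TR² − 2·ST·TR·cos T = 52.485, so RS ≈ 7.2446.
Semiperimeter s = (6+3+7.2446)/2 = 8.1223.
Perimeter = 6 + 3 + 7.2446 = 16.245.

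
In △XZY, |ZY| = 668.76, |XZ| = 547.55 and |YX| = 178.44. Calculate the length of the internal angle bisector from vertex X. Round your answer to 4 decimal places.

121.6431

By the law of cosines, cos X = (|YX|² + |XZ|² − |ZY|²) / (2·|YX|·|XZ|) ≈ -0.59152, so ∠X ≈ 126.26°.
The bisector from X has length 2·|YX|·|XZ|·cos(∠X/2)/(|YX|+|XZ|) ≈ 121.64.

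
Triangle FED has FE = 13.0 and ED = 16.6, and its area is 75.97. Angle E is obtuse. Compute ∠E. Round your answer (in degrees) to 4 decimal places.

From area = ½·FE·ED·sin E, we get sin E = 2·area/(FE·ED) ≈ 0.70408.
Taking the obtuse solution, ∠E ≈ 135.24°.

∠E ≈ 135.2449°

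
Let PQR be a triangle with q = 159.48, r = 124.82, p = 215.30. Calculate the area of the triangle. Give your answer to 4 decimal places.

9863.2034

Semiperimeter s = (215.3 + 159.48 + 124.82)/2 = 249.8.
Heron's formula: area = √(249.8·34.5·90.32·124.98) ≈ 9863.2.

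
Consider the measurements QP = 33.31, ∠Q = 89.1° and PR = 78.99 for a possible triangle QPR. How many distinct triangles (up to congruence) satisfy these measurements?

1

QP·sin Q = 33.31·sin(89.1°) ≈ 33.31.
Since PR ≥ QP, exactly one triangle exists.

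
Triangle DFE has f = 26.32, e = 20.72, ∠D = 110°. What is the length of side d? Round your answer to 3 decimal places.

38.667

By the law of cosines, d² = f² + e² − 2·f·e·cos D = 1495.1, so d ≈ 38.667.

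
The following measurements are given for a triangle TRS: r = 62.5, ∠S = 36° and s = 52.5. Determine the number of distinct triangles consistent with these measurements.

r·sin S = 62.5·sin(36°) ≈ 36.74.
Since r sin S < s < r (36.74 < 52.5 < 62.5), two triangles exist.

2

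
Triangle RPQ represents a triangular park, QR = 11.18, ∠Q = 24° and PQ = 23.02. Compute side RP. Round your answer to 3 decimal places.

By the law of cosines, RP² = PQ² + QR² − 2·PQ·QR·cos Q = 184.69, so RP ≈ 13.59.

13.590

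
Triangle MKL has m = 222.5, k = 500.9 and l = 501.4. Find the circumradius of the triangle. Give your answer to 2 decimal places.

256.99

By the law of cosines, cos M = (k² + l² − m²) / (2·k·l) ≈ 0.90144, so ∠M ≈ 25.65°.
Circumradius = m/(2 sin M) ≈ 256.99.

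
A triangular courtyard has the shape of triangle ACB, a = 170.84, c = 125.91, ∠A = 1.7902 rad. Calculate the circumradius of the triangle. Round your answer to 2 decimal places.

R ≈ 87.52

Law of sines: sin C = c·sin A/a ≈ 0.71934.
Since a ≥ c, only the acute value applies: ∠C ≈ 0.8028 rad.
Then ∠B = π − ∠A − ∠C ≈ 0.5485 rad.
Law of sines gives b = a·sin B/sin A ≈ 91.272.
Circumradius = a/(2 sin A) ≈ 87.518.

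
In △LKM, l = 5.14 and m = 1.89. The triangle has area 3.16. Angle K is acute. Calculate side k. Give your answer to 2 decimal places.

3.90

From area = ½·m·l·sin K, we get sin K = 2·area/(m·l) ≈ 0.65057.
Taking the acute solution, ∠K ≈ 40.58°.
Law of cosines then gives k ≈ 3.9034.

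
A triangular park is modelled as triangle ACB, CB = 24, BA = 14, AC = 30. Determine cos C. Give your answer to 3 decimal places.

By the law of cosines, cos C = (AC² + CB² − BA²) / (2·AC·CB) ≈ 0.88889, so ∠C ≈ 27.27°.

cos C ≈ 0.889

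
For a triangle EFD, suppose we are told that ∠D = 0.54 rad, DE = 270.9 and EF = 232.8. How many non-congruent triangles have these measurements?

2

DE·sin D = 270.9·sin(0.54 rad) ≈ 139.3.
Since DE sin D < EF < DE (139.3 < 232.8 < 270.9), two triangles exist.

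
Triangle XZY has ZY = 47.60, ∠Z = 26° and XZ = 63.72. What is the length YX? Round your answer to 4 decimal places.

29.5598

By the law of cosines, YX² = XZ² + ZY² − 2·XZ·ZY·cos Z = 873.78, so YX ≈ 29.56.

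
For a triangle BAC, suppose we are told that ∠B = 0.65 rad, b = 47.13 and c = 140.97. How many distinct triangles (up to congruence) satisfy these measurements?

c·sin B = 140.97·sin(0.65 rad) ≈ 85.31.
Since b = 47.13 < 85.31 = c sin B, no triangle exists.

0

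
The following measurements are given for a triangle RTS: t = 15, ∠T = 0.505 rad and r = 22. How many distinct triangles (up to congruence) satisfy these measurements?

r·sin T = 22·sin(0.505 rad) ≈ 10.64.
Since r sin T < t < r (10.64 < 15 < 22), two triangles exist.

2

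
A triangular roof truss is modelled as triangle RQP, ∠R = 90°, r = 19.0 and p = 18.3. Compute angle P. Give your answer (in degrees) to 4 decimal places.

74.3990

Law of sines: sin P = p·sin R/r ≈ 0.96316.
Since r ≥ p, only the acute value applies: ∠P ≈ 74.40°.
Then ∠Q = 180° − ∠R − ∠P ≈ 15.60°.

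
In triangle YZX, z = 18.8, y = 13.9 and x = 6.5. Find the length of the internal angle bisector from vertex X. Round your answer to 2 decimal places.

t_X ≈ 15.84

By the law of cosines, cos X = (y² + z² − x²) / (2·y·z) ≈ 0.96510, so ∠X ≈ 15.18°.
The bisector from X has length 2·y·z·cos(∠X/2)/(y+z) ≈ 15.843.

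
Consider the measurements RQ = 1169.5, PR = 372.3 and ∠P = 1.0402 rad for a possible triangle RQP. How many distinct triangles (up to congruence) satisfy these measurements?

1

PR·sin P = 372.3·sin(1.0402 rad) ≈ 321.1.
Since RQ ≥ PR, exactly one triangle exists.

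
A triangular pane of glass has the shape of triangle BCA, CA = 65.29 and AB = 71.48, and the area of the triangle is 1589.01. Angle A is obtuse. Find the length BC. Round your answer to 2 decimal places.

From area = ½·CA·AB·sin A, we get sin A = 2·area/(CA·AB) ≈ 0.68097.
Taking the obtuse solution, ∠A ≈ 137.08°.
Law of cosines then gives BC ≈ 127.31.

127.31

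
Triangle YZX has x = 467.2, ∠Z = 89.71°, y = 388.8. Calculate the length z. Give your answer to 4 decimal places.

606.3023

By the law of cosines, z² = x² + y² − 2·x·y·cos Z = 3.676e+05, so z ≈ 606.3.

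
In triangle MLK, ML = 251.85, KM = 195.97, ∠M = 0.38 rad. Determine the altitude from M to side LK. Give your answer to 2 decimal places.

By the law of cosines, LK² = KM² + ML² − 2·KM·ML·cos M = 10164, so LK ≈ 100.82.
Area = ½·KM·ML·sin M ≈ 9153.4.
The altitude from M has length 2·area/LK ≈ 181.58.

181.58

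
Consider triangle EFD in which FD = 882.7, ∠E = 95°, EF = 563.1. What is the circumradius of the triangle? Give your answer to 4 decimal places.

Law of sines: sin D = EF·sin E/FD ≈ 0.63550.
Since FD ≥ EF, only the acute value applies: ∠D ≈ 39.46°.
Then ∠F = 180° − ∠E − ∠D ≈ 45.54°.
Law of sines gives DE = FD·sin F/sin E ≈ 632.45.
Circumradius = FD/(2 sin E) ≈ 443.04.

R ≈ 443.0359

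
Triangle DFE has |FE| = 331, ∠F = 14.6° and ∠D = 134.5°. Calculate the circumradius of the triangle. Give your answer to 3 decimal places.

The third angle is ∠E = 180° − ∠D − ∠F = 30.90°.
Law of sines: |ED| = |FE|·sin F/sin D ≈ 116.98.
Law of sines: |DF| = |FE|·sin E/sin D ≈ 238.32.
Circumradius = |FE|/(2 sin D) ≈ 232.04.

R ≈ 232.036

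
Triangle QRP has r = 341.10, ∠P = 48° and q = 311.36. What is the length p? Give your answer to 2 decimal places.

266.77

By the law of cosines, p² = q² + r² − 2·q·r·cos P = 71164, so p ≈ 266.77.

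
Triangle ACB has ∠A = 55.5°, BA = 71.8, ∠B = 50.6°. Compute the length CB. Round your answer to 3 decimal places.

61.588

The third angle is ∠C = 180° − ∠B − ∠A = 73.90°.
Law of sines: CB = BA·sin A/sin C ≈ 61.588.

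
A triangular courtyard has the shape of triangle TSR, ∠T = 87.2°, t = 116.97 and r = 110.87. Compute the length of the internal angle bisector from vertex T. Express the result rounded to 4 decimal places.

Law of sines: sin R = r·sin T/t ≈ 0.94672.
Since t ≥ r, only the acute value applies: ∠R ≈ 71.21°.
Then ∠S = 180° − ∠T − ∠R ≈ 21.59°.
Law of sines gives s = t·sin S/sin T ≈ 43.088.
The bisector from T has length 2·s·r·cos(∠T/2)/(s+r) ≈ 44.94.

44.9404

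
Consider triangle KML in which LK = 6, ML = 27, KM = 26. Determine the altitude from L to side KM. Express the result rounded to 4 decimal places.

Semiperimeter s = (27 + 6 + 26)/2 = 29.5.
Heron's formula: area = √(29.5·2.5·23.5·3.5) ≈ 77.884.
The altitude from L has length 2·area/KM ≈ 5.9911.

5.9911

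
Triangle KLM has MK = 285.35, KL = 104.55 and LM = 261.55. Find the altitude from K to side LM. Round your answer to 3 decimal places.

h_K ≈ 104.474

Semiperimeter s = (261.55 + 285.35 + 104.55)/2 = 325.73.
Heron's formula: area = √(325.73·64.175·40.375·221.18) ≈ 13663.
The altitude from K has length 2·area/LM ≈ 104.47.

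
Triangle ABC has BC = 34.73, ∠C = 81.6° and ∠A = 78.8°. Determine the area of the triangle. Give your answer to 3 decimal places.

The third angle is ∠B = 180° − ∠C − ∠A = 19.60°.
Law of sines: CA = BC·sin B/sin A ≈ 11.876.
Law of sines: AB = BC·sin C/sin A ≈ 35.024.
Area = ½·BC·CA·sin C ≈ 204.02.

204.022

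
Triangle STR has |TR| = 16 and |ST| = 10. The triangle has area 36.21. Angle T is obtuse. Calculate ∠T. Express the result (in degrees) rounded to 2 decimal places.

From area = ½·|ST|·|TR|·sin T, we get sin T = 2·area/(|ST|·|TR|) ≈ 0.45263.
Taking the obtuse solution, ∠T ≈ 153.09°.

153.09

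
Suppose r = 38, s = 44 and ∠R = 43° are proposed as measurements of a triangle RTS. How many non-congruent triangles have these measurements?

s·sin R = 44·sin(43°) ≈ 30.01.
Since s sin R < r < s (30.01 < 38 < 44), two triangles exist.

2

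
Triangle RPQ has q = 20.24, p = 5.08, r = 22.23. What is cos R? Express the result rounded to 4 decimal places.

By the law of cosines, cos R = (p² + q² − r²) / (2·p·q) ≈ -0.28550, so ∠R ≈ 106.59°.

-0.2855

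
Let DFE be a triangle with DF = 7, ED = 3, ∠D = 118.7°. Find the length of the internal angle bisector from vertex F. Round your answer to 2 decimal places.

7.72

By the law of cosines, FE² = ED² + DF² − 2·ED·DF·cos D = 78.169, so FE ≈ 8.8413.
Law of cosines again: cos F = (DF² + FE² − ED²)/(2·DF·FE) ≈ 0.95468, so ∠F ≈ 17.32°.
The bisector from F has length 2·DF·FE·cos(∠F/2)/(DF+FE) ≈ 7.7246.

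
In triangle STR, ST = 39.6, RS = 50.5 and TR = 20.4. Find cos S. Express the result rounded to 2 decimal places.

By the law of cosines, cos S = (RS² + ST² − TR²) / (2·RS·ST) ≈ 0.92566, so ∠S ≈ 22.23°.

cos S ≈ 0.93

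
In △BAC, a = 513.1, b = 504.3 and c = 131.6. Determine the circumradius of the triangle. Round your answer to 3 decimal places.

By the law of cosines, cos B = (a² + c² − b²) / (2·a·c) ≈ 0.19454, so ∠B ≈ 78.78°.
Circumradius = b/(2 sin B) ≈ 257.06.

257.061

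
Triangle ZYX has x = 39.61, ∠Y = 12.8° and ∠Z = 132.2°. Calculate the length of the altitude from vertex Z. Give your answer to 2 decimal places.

8.78

The third angle is ∠X = 180° − ∠Z − ∠Y = 35.00°.
Law of sines: z = x·sin Z/sin X ≈ 51.158.
Law of sines: y = x·sin Y/sin X ≈ 15.3.
Area = ½·x·z·sin Y ≈ 224.47.
The altitude from Z has length 2·area/z ≈ 8.7755.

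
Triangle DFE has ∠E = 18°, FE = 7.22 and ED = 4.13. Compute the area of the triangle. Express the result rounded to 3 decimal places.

Area = ½·FE·ED·sin E ≈ 4.6072.

area ≈ 4.607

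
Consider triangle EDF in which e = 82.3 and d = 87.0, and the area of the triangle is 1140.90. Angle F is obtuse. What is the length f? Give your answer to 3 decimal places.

167.080

From area = ½·e·d·sin F, we get sin F = 2·area/(e·d) ≈ 0.31868.
Taking the obtuse solution, ∠F ≈ 161.42°.
Law of cosines then gives f ≈ 167.08.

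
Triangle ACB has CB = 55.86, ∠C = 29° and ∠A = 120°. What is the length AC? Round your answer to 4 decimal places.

33.2208

The third angle is ∠B = 180° − ∠A − ∠C = 31.00°.
Law of sines: AC = CB·sin B/sin A ≈ 33.221.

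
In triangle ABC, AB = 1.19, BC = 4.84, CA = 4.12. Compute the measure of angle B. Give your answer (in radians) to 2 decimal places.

By the law of cosines, cos B = (AB² + BC² − CA²) / (2·AB·BC) ≈ 0.68297, so ∠B ≈ 0.819 rad.

∠B ≈ 0.82 rad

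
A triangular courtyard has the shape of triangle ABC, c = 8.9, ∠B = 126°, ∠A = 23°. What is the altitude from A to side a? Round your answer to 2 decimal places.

The third angle is ∠C = 180° − ∠A − ∠B = 31.00°.
Law of sines: a = c·sin A/sin C ≈ 6.7519.
Law of sines: b = c·sin B/sin C ≈ 13.98.
Area = ½·c·a·sin B ≈ 24.308.
The altitude from A has length 2·area/a ≈ 7.2003.

h_A ≈ 7.20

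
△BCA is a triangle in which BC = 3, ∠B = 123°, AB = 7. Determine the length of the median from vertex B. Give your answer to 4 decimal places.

By the law of cosines, CA² = AB² + BC² − 2·AB·BC·cos B = 80.875, so CA ≈ 8.993.
Median from B: ½√(2·AB² + 2·BC² − CA²) ≈ 2.9633.

2.9633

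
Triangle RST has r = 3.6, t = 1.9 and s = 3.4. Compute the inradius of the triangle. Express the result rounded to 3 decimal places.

Semiperimeter p = (3.6 + 3.4 + 1.9)/2 = 4.45.
Heron's formula: area = √(4.45·0.85·1.05·2.55) ≈ 3.1824.
Inradius = area/p = 3.1824/4.45 ≈ 0.71515.

0.715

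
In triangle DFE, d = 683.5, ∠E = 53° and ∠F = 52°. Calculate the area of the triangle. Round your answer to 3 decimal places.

The third angle is ∠D = 180° − ∠F − ∠E = 75.00°.
Law of sines: f = d·sin F/sin D ≈ 557.61.
Law of sines: e = d·sin E/sin D ≈ 565.12.
Area = ½·d·f·sin E ≈ 1.5219e+05.

152189.267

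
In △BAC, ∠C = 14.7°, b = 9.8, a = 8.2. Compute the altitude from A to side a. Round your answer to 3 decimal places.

By the law of cosines, c² = b² + a² − 2·b·a·cos C = 7.8207, so c ≈ 2.7966.
Area = ½·b·a·sin C ≈ 10.196.
The altitude from A has length 2·area/a ≈ 2.4868.

h_A ≈ 2.487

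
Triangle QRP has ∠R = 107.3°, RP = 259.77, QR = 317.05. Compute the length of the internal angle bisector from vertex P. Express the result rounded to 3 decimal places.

t_P ≈ 312.892

By the law of cosines, PQ² = QR² + RP² − 2·QR·RP·cos R = 2.1698e+05, so PQ ≈ 465.82.
Law of cosines again: cos P = (RP² + PQ² − QR²)/(2·RP·PQ) ≈ 0.76007, so ∠P ≈ 40.53°.
The bisector from P has length 2·RP·PQ·cos(∠P/2)/(RP+PQ) ≈ 312.89.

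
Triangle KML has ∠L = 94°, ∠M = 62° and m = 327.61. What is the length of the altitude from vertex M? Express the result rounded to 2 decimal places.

h_M ≈ 150.55

The third angle is ∠K = 180° − ∠M − ∠L = 24.00°.
Law of sines: k = m·sin K/sin M ≈ 150.92.
Law of sines: l = m·sin L/sin M ≈ 370.14.
Area = ½·m·k·sin L ≈ 24661.
The altitude from M has length 2·area/m ≈ 150.55.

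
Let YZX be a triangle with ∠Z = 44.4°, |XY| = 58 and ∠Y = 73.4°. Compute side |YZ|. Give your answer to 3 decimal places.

The third angle is ∠X = 180° − ∠Y − ∠Z = 62.20°.
Law of sines: |YZ| = |XY|·sin X/sin Z ≈ 73.329.

73.329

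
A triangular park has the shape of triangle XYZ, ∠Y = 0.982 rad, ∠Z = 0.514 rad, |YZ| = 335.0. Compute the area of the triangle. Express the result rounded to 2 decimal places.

area ≈ 23007.20

The third angle is ∠X = π − ∠Y − ∠Z = 1.646 rad.
Law of sines: |ZX| = |YZ|·sin Y/sin X ≈ 279.37.
Law of sines: |XY| = |YZ|·sin Z/sin X ≈ 165.17.
Area = ½·|YZ|·|ZX|·sin Z ≈ 23007.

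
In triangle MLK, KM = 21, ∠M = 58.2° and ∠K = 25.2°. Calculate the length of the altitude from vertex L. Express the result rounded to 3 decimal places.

h_L ≈ 7.650

The third angle is ∠L = 180° − ∠K − ∠M = 96.60°.
Law of sines: LK = KM·sin M/sin L ≈ 17.967.
Law of sines: ML = KM·sin K/sin L ≈ 9.001.
Area = ½·KM·LK·sin K ≈ 80.324.
The altitude from L has length 2·area/KM ≈ 7.6499.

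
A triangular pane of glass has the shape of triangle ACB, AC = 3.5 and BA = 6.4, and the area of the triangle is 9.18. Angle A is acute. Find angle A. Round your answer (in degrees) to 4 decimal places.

From area = ½·BA·AC·sin A, we get sin A = 2·area/(BA·AC) ≈ 0.81964.
Taking the acute solution, ∠A ≈ 55.05°.

∠A ≈ 55.0491°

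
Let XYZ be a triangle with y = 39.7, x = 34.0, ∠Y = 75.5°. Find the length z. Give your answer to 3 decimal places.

Law of sines: sin X = x·sin Y/y ≈ 0.82914.
Since y ≥ x, only the acute value applies: ∠X ≈ 56.01°.
Then ∠Z = 180° − ∠Y − ∠X ≈ 48.49°.
Law of sines gives z = y·sin Z/sin Y ≈ 30.707.

30.707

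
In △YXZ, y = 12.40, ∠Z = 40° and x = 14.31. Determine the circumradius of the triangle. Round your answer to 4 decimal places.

7.2419

By the law of cosines, z² = y² + x² − 2·y·x·cos Z = 86.676, so z ≈ 9.31.
Area = ½·y·x·sin Z ≈ 57.029.
Circumradius = z/(2 sin Z) ≈ 7.2419.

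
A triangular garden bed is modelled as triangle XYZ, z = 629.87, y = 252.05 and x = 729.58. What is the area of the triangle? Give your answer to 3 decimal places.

Semiperimeter s = (729.58 + 252.05 + 629.87)/2 = 805.75.
Heron's formula: area = √(805.75·76.17·553.7·175.88) ≈ 77310.

77310.347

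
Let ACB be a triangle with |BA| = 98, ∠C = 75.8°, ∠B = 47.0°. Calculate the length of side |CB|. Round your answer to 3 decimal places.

The third angle is ∠A = 180° − ∠C − ∠B = 57.20°.
Law of sines: |CB| = |BA|·sin A/sin C ≈ 84.972.

84.972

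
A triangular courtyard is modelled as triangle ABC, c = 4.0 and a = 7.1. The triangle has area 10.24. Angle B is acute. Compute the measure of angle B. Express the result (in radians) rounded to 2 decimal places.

From area = ½·c·a·sin B, we get sin B = 2·area/(c·a) ≈ 0.72113.
Taking the acute solution, ∠B ≈ 0.805 rad.

0.81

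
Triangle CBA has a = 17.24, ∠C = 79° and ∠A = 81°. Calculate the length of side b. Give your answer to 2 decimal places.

5.97

The third angle is ∠B = 180° − ∠A − ∠C = 20.00°.
Law of sines: b = a·sin B/sin A ≈ 5.9699.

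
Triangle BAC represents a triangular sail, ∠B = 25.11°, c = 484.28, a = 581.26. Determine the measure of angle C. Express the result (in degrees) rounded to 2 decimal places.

By the law of cosines, b² = a² + c² − 2·a·c·cos B = 62610, so b ≈ 250.22.
Law of cosines again: cos C = (b² + a² − c²)/(2·b·a) ≈ 0.57049, so ∠C ≈ 55.22°.

55.22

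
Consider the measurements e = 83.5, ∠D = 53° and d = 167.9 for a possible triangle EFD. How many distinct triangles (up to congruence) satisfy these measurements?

e·sin D = 83.5·sin(53°) ≈ 66.69.
Since d ≥ e, exactly one triangle exists.

1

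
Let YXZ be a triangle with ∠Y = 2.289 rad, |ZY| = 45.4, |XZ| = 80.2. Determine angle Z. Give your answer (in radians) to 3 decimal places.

Law of sines: sin X = |ZY|·sin Y/|XZ| ≈ 0.42626.
Since |XZ| ≥ |ZY|, only the acute value applies: ∠X ≈ 0.440 rad.
Then ∠Z = π − ∠Y − ∠X ≈ 0.412 rad.

0.412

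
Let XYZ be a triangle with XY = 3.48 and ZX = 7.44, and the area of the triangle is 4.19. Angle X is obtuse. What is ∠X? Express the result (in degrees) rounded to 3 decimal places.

From area = ½·ZX·XY·sin X, we get sin X = 2·area/(ZX·XY) ≈ 0.32366.
Taking the obtuse solution, ∠X ≈ 161.12°.

∠X ≈ 161.115°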